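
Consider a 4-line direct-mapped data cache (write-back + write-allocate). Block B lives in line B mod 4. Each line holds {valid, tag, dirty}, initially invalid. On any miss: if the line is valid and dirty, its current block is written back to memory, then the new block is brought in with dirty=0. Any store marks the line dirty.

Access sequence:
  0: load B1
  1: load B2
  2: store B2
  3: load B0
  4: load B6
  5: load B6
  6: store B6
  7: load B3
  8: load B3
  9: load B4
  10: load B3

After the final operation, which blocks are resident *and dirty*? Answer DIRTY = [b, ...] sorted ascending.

  0 | R B1 → L1 miss [-]
  1 | R B2 → L2 miss [-]
  2 | W B2 → L2 hit [D]
  3 | R B0 → L0 miss [-]
  4 | R B6 → L2 miss wb→B2 [-]
  5 | R B6 → L2 hit [-]
  6 | W B6 → L2 hit [D]
  7 | R B3 → L3 miss [-]
  8 | R B3 → L3 hit [-]
  9 | R B4 → L0 miss [-]
  10 | R B3 → L3 hit [-]

DIRTY = [6]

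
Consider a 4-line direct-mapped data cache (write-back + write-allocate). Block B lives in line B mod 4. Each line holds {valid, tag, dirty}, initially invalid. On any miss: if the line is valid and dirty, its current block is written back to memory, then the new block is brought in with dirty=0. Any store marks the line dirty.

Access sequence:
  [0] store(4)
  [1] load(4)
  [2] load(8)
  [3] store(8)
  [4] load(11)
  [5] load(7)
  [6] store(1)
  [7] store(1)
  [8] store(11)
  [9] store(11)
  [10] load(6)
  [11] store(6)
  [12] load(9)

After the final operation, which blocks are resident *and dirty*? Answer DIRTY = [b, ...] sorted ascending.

  0 | W B4 → L0 miss [D]
  1 | R B4 → L0 hit [D]
  2 | R B8 → L0 miss wb→B4 [-]
  3 | W B8 → L0 hit [D]
  4 | R B11 → L3 miss [-]
  5 | R B7 → L3 miss [-]
  6 | W B1 → L1 miss [D]
  7 | W B1 → L1 hit [D]
  8 | W B11 → L3 miss [D]
  9 | W B11 → L3 hit [D]
  10 | R B6 → L2 miss [-]
  11 | W B6 → L2 hit [D]
  12 | R B9 → L1 miss wb→B1 [-]

DIRTY = [6, 8, 11]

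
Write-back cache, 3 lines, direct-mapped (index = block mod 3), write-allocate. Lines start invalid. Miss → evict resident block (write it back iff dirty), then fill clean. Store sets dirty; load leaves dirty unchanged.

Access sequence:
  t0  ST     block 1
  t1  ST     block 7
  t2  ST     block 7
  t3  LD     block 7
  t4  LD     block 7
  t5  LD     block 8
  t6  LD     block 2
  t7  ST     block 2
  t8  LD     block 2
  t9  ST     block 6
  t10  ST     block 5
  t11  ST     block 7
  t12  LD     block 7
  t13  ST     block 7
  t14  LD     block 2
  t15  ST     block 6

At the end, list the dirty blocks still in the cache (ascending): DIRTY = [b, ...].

DIRTY = [6, 7]

0: W B1 -> L1 miss  d=D]
1: W B7 -> L1 miss wb->B1  d=D]
2: W B7 -> L1 hit  d=D]
3: R B7 -> L1 hit  d=D]
4: R B7 -> L1 hit  d=D]
5: R B8 -> L2 miss  d=-]
6: R B2 -> L2 miss  d=-]
7: W B2 -> L2 hit  d=D]
8: R B2 -> L2 hit  d=D]
9: W B6 -> L0 miss  d=D]
10: W B5 -> L2 miss wb->B2  d=D]
11: W B7 -> L1 hit  d=D]
12: R B7 -> L1 hit  d=D]
13: W B7 -> L1 hit  d=D]
14: R B2 -> L2 miss wb->B5  d=-]
15: W B6 -> L0 hit  d=D]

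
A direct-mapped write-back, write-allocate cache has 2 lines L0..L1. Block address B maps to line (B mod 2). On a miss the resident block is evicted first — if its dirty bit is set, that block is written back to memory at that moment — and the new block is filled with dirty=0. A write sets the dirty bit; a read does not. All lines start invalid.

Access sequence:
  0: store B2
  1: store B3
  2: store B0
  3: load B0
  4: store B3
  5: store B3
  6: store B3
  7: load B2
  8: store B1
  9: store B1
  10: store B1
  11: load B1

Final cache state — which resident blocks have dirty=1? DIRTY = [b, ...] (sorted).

DIRTY = [1]

0: W B2 -> L0 miss  d=D]
1: W B3 -> L1 miss  d=D]
2: W B0 -> L0 miss wb->B2  d=D]
3: R B0 -> L0 hit  d=D]
4: W B3 -> L1 hit  d=D]
5: W B3 -> L1 hit  d=D]
6: W B3 -> L1 hit  d=D]
7: R B2 -> L0 miss wb->B0  d=-]
8: W B1 -> L1 miss wb->B3  d=D]
9: W B1 -> L1 hit  d=D]
10: W B1 -> L1 hit  d=D]
11: R B1 -> L1 hit  d=D]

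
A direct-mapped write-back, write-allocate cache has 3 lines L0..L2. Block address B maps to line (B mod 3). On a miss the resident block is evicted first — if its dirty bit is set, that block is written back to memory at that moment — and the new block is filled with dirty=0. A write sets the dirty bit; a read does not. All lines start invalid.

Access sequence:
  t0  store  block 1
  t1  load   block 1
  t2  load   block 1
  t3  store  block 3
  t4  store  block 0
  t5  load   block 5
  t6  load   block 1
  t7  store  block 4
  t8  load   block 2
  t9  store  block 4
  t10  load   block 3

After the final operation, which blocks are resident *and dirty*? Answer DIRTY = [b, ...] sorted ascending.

0: W B1 -> L1 miss  d=D]
1: R B1 -> L1 hit  d=D]
2: R B1 -> L1 hit  d=D]
3: W B3 -> L0 miss  d=D]
4: W B0 -> L0 miss wb->B3  d=D]
5: R B5 -> L2 miss  d=-]
6: R B1 -> L1 hit  d=D]
7: W B4 -> L1 miss wb->B1  d=D]
8: R B2 -> L2 miss  d=-]
9: W B4 -> L1 hit  d=D]
10: R B3 -> L0 miss wb->B0  d=-]

DIRTY = [4]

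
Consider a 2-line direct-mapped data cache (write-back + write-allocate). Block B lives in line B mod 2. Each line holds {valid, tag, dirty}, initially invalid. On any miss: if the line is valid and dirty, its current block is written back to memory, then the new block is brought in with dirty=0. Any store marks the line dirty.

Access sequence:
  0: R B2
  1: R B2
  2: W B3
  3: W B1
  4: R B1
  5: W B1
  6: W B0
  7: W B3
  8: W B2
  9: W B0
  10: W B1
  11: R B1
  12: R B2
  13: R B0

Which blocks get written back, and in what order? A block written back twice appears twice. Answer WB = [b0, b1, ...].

WB = [3, 1, 0, 2, 3, 0]

0: R B2 -> L0 miss  d=-]
1: R B2 -> L0 hit  d=-]
2: W B3 -> L1 miss  d=D]
3: W B1 -> L1 miss wb->B3  d=D]
4: R B1 -> L1 hit  d=D]
5: W B1 -> L1 hit  d=D]
6: W B0 -> L0 miss  d=D]
7: W B3 -> L1 miss wb->B1  d=D]
8: W B2 -> L0 miss wb->B0  d=D]
9: W B0 -> L0 miss wb->B2  d=D]
10: W B1 -> L1 miss wb->B3  d=D]
11: R B1 -> L1 hit  d=D]
12: R B2 -> L0 miss wb->B0  d=-]
13: R B0 -> L0 miss  d=-]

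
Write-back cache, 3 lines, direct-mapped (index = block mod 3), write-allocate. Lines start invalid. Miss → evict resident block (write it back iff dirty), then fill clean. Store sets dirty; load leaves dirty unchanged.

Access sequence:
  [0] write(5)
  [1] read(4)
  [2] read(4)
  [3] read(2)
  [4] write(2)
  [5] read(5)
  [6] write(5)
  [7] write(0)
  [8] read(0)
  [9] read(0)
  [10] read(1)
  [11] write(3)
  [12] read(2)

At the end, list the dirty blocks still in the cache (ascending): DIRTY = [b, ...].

0: W B5 → L2 miss [D]
1: R B4 → L1 miss [-]
2: R B4 → L1 hit [-]
3: R B2 → L2 miss wb→B5 [-]
4: W B2 → L2 hit [D]
5: R B5 → L2 miss wb→B2 [-]
6: W B5 → L2 hit [D]
7: W B0 → L0 miss [D]
8: R B0 → L0 hit [D]
9: R B0 → L0 hit [D]
10: R B1 → L1 miss [-]
11: W B3 → L0 miss wb→B0 [D]
12: R B2 → L2 miss wb→B5 [-]

DIRTY = [3]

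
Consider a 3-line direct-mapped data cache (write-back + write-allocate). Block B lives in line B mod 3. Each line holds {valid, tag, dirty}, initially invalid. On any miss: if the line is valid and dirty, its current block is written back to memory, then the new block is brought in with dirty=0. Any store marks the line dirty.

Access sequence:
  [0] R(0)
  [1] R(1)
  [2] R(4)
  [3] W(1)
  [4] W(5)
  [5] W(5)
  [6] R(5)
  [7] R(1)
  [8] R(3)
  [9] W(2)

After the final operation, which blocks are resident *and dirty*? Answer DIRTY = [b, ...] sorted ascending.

0: R B0 -> L0 miss  d=-]
1: R B1 -> L1 miss  d=-]
2: R B4 -> L1 miss  d=-]
3: W B1 -> L1 miss  d=D]
4: W B5 -> L2 miss  d=D]
5: W B5 -> L2 hit  d=D]
6: R B5 -> L2 hit  d=D]
7: R B1 -> L1 hit  d=D]
8: R B3 -> L0 miss  d=-]
9: W B2 -> L2 miss wb->B5  d=D]

DIRTY = [1, 2]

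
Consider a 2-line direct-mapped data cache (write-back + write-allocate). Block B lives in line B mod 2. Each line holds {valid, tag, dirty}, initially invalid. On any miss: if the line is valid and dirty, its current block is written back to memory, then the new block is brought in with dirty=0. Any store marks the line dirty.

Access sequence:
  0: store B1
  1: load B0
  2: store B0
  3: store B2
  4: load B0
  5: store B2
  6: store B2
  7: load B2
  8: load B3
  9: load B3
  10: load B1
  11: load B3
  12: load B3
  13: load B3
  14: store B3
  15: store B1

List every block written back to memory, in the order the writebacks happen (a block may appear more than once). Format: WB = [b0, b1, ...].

WB = [0, 2, 1, 3]

  0 | W B1 → L1 miss [D]
  1 | R B0 → L0 miss [-]
  2 | W B0 → L0 hit [D]
  3 | W B2 → L0 miss wb→B0 [D]
  4 | R B0 → L0 miss wb→B2 [-]
  5 | W B2 → L0 miss [D]
  6 | W B2 → L0 hit [D]
  7 | R B2 → L0 hit [D]
  8 | R B3 → L1 miss wb→B1 [-]
  9 | R B3 → L1 hit [-]
  10 | R B1 → L1 miss [-]
  11 | R B3 → L1 miss [-]
  12 | R B3 → L1 hit [-]
  13 | R B3 → L1 hit [-]
  14 | W B3 → L1 hit [D]
  15 | W B1 → L1 miss wb→B3 [D]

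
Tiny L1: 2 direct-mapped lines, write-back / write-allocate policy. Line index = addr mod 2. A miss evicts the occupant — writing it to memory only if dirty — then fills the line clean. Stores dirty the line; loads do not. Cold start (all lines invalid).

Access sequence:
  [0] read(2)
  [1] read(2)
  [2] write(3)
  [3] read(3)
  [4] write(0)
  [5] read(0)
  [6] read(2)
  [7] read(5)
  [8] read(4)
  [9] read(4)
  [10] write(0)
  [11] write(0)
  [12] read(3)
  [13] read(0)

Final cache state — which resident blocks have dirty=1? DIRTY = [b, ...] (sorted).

DIRTY = [0]

0: R B2 → L0 miss [-]
1: R B2 → L0 hit [-]
2: W B3 → L1 miss [D]
3: R B3 → L1 hit [D]
4: W B0 → L0 miss [D]
5: R B0 → L0 hit [D]
6: R B2 → L0 miss wb→B0 [-]
7: R B5 → L1 miss wb→B3 [-]
8: R B4 → L0 miss [-]
9: R B4 → L0 hit [-]
10: W B0 → L0 miss [D]
11: W B0 → L0 hit [D]
12: R B3 → L1 miss [-]
13: R B0 → L0 hit [D]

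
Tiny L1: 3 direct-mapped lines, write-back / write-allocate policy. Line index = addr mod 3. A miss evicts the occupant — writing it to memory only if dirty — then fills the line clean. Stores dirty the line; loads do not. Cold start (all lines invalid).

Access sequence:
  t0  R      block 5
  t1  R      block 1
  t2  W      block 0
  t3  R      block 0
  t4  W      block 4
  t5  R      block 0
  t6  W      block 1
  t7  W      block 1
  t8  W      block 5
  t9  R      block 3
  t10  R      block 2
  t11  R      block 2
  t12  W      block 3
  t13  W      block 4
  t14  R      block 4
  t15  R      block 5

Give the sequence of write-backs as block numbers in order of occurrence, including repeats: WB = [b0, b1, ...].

WB = [4, 0, 5, 1]

0: R B5 -> L2 miss  d=-]
1: R B1 -> L1 miss  d=-]
2: W B0 -> L0 miss  d=D]
3: R B0 -> L0 hit  d=D]
4: W B4 -> L1 miss  d=D]
5: R B0 -> L0 hit  d=D]
6: W B1 -> L1 miss wb->B4  d=D]
7: W B1 -> L1 hit  d=D]
8: W B5 -> L2 hit  d=D]
9: R B3 -> L0 miss wb->B0  d=-]
10: R B2 -> L2 miss wb->B5  d=-]
11: R B2 -> L2 hit  d=-]
12: W B3 -> L0 hit  d=D]
13: W B4 -> L1 miss wb->B1  d=D]
14: R B4 -> L1 hit  d=D]
15: R B5 -> L2 miss  d=-]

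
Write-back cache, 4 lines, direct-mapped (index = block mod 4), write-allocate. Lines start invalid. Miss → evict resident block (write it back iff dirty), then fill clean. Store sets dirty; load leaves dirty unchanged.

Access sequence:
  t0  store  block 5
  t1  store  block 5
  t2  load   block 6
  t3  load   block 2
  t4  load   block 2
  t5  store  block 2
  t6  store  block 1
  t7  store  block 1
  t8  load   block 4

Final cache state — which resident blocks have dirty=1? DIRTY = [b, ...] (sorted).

DIRTY = [1, 2]

0: W B5 → L1 miss [D]
1: W B5 → L1 hit [D]
2: R B6 → L2 miss [-]
3: R B2 → L2 miss [-]
4: R B2 → L2 hit [-]
5: W B2 → L2 hit [D]
6: W B1 → L1 miss wb→B5 [D]
7: W B1 → L1 hit [D]
8: R B4 → L0 miss [-]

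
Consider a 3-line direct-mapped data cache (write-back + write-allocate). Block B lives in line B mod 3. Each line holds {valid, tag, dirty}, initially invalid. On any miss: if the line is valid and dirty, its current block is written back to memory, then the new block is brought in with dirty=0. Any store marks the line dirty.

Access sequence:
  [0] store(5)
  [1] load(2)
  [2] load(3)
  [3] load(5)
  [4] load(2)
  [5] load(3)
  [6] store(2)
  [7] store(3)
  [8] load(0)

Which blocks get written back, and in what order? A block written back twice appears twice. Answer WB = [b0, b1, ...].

0: W B5 -> L2 miss  d=D]
1: R B2 -> L2 miss wb->B5  d=-]
2: R B3 -> L0 miss  d=-]
3: R B5 -> L2 miss  d=-]
4: R B2 -> L2 miss  d=-]
5: R B3 -> L0 hit  d=-]
6: W B2 -> L2 hit  d=D]
7: W B3 -> L0 hit  d=D]
8: R B0 -> L0 miss wb->B3  d=-]

WB = [5, 3]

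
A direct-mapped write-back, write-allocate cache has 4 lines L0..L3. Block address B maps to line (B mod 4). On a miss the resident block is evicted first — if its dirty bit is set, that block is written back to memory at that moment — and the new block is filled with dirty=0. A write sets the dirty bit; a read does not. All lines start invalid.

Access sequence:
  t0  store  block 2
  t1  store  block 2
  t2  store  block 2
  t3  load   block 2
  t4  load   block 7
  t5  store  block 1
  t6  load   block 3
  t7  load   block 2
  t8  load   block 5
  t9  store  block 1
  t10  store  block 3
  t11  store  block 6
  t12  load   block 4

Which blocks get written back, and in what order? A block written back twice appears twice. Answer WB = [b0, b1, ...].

0: W B2 -> L2 miss  d=D]
1: W B2 -> L2 hit  d=D]
2: W B2 -> L2 hit  d=D]
3: R B2 -> L2 hit  d=D]
4: R B7 -> L3 miss  d=-]
5: W B1 -> L1 miss  d=D]
6: R B3 -> L3 miss  d=-]
7: R B2 -> L2 hit  d=D]
8: R B5 -> L1 miss wb->B1  d=-]
9: W B1 -> L1 miss  d=D]
10: W B3 -> L3 hit  d=D]
11: W B6 -> L2 miss wb->B2  d=D]
12: R B4 -> L0 miss  d=-]

WB = [1, 2]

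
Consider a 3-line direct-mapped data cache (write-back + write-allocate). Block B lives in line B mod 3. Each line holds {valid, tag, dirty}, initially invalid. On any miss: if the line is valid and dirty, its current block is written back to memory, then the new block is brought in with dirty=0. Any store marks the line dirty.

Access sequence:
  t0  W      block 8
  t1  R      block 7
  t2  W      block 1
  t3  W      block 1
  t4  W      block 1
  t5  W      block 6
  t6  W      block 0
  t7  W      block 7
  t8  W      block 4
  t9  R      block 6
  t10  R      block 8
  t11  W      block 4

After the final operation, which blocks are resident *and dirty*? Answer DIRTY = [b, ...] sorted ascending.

0: W B8 → L2 miss [D]
1: R B7 → L1 miss [-]
2: W B1 → L1 miss [D]
3: W B1 → L1 hit [D]
4: W B1 → L1 hit [D]
5: W B6 → L0 miss [D]
6: W B0 → L0 miss wb→B6 [D]
7: W B7 → L1 miss wb→B1 [D]
8: W B4 → L1 miss wb→B7 [D]
9: R B6 → L0 miss wb→B0 [-]
10: R B8 → L2 hit [D]
11: W B4 → L1 hit [D]

DIRTY = [4, 8]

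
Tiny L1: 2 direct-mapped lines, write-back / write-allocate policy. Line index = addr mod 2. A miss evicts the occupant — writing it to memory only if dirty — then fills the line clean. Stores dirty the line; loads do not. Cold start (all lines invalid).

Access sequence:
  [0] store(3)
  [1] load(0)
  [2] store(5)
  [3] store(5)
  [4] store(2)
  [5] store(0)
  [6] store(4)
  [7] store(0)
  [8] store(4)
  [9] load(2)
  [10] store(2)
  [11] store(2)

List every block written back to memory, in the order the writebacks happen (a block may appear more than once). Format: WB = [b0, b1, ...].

WB = [3, 2, 0, 4, 0, 4]

  0 | W B3 → L1 miss [D]
  1 | R B0 → L0 miss [-]
  2 | W B5 → L1 miss wb→B3 [D]
  3 | W B5 → L1 hit [D]
  4 | W B2 → L0 miss [D]
  5 | W B0 → L0 miss wb→B2 [D]
  6 | W B4 → L0 miss wb→B0 [D]
  7 | W B0 → L0 miss wb→B4 [D]
  8 | W B4 → L0 miss wb→B0 [D]
  9 | R B2 → L0 miss wb→B4 [-]
  10 | W B2 → L0 hit [D]
  11 | W B2 → L0 hit [D]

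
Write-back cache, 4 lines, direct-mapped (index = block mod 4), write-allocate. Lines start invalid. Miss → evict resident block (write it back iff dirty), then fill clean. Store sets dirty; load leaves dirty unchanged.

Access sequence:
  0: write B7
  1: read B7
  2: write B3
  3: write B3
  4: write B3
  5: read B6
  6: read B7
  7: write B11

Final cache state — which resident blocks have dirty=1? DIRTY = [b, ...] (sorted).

DIRTY = [11]

0: W B7 → L3 miss [D]
1: R B7 → L3 hit [D]
2: W B3 → L3 miss wb→B7 [D]
3: W B3 → L3 hit [D]
4: W B3 → L3 hit [D]
5: R B6 → L2 miss [-]
6: R B7 → L3 miss wb→B3 [-]
7: W B11 → L3 miss [D]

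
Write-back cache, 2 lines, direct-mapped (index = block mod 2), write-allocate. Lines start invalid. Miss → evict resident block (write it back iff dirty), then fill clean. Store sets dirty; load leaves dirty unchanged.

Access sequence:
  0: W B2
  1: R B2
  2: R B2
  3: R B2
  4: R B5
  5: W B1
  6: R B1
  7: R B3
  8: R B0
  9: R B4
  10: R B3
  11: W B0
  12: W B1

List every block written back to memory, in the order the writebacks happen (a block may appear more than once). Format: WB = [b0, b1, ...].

WB = [1, 2]

0: W B2 -> L0 miss  d=D]
1: R B2 -> L0 hit  d=D]
2: R B2 -> L0 hit  d=D]
3: R B2 -> L0 hit  d=D]
4: R B5 -> L1 miss  d=-]
5: W B1 -> L1 miss  d=D]
6: R B1 -> L1 hit  d=D]
7: R B3 -> L1 miss wb->B1  d=-]
8: R B0 -> L0 miss wb->B2  d=-]
9: R B4 -> L0 miss  d=-]
10: R B3 -> L1 hit  d=-]
11: W B0 -> L0 miss  d=D]
12: W B1 -> L1 miss  d=D]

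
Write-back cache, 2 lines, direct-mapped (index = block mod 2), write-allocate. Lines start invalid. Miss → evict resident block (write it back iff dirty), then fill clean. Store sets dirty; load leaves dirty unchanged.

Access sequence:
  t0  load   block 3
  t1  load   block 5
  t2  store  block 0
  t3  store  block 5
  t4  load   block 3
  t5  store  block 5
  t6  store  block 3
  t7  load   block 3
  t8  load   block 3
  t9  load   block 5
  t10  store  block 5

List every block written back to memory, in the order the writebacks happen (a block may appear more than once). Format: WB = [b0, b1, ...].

WB = [5, 5, 3]

  0 | R B3 → L1 miss [-]
  1 | R B5 → L1 miss [-]
  2 | W B0 → L0 miss [D]
  3 | W B5 → L1 hit [D]
  4 | R B3 → L1 miss wb→B5 [-]
  5 | W B5 → L1 miss [D]
  6 | W B3 → L1 miss wb→B5 [D]
  7 | R B3 → L1 hit [D]
  8 | R B3 → L1 hit [D]
  9 | R B5 → L1 miss wb→B3 [-]
  10 | W B5 → L1 hit [D]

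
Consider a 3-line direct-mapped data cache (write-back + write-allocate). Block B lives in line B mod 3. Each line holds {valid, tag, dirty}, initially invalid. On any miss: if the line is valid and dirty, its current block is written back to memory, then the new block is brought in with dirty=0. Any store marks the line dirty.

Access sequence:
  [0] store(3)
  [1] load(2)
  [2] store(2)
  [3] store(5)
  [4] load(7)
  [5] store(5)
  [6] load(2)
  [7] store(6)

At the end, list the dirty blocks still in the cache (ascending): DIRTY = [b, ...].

DIRTY = [6]

0: W B3 → L0 miss [D]
1: R B2 → L2 miss [-]
2: W B2 → L2 hit [D]
3: W B5 → L2 miss wb→B2 [D]
4: R B7 → L1 miss [-]
5: W B5 → L2 hit [D]
6: R B2 → L2 miss wb→B5 [-]
7: W B6 → L0 miss wb→B3 [D]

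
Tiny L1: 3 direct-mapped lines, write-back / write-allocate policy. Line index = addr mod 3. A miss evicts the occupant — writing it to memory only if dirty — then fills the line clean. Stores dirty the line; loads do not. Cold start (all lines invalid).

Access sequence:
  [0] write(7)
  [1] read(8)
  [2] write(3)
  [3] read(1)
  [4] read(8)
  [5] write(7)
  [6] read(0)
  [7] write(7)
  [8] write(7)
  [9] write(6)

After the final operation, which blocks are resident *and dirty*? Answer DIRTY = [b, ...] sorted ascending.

DIRTY = [6, 7]

0: W B7 -> L1 miss  d=D]
1: R B8 -> L2 miss  d=-]
2: W B3 -> L0 miss  d=D]
3: R B1 -> L1 miss wb->B7  d=-]
4: R B8 -> L2 hit  d=-]
5: W B7 -> L1 miss  d=D]
6: R B0 -> L0 miss wb->B3  d=-]
7: W B7 -> L1 hit  d=D]
8: W B7 -> L1 hit  d=D]
9: W B6 -> L0 miss  d=D]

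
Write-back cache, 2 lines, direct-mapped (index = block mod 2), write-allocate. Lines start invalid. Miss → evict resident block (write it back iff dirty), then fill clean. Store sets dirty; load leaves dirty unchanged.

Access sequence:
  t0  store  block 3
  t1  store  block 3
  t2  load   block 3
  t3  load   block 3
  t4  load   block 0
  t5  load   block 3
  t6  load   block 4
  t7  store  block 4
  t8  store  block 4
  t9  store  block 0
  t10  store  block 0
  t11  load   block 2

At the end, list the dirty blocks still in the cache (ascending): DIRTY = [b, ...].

0: W B3 → L1 miss [D]
1: W B3 → L1 hit [D]
2: R B3 → L1 hit [D]
3: R B3 → L1 hit [D]
4: R B0 → L0 miss [-]
5: R B3 → L1 hit [D]
6: R B4 → L0 miss [-]
7: W B4 → L0 hit [D]
8: W B4 → L0 hit [D]
9: W B0 → L0 miss wb→B4 [D]
10: W B0 → L0 hit [D]
11: R B2 → L0 miss wb→B0 [-]

DIRTY = [3]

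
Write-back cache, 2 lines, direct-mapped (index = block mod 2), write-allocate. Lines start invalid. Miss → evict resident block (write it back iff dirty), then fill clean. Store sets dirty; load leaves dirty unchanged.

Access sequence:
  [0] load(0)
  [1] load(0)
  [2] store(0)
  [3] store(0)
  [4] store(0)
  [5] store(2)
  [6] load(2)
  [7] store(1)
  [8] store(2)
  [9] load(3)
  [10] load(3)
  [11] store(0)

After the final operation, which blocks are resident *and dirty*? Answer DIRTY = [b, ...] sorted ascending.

0: R B0 → L0 miss [-]
1: R B0 → L0 hit [-]
2: W B0 → L0 hit [D]
3: W B0 → L0 hit [D]
4: W B0 → L0 hit [D]
5: W B2 → L0 miss wb→B0 [D]
6: R B2 → L0 hit [D]
7: W B1 → L1 miss [D]
8: W B2 → L0 hit [D]
9: R B3 → L1 miss wb→B1 [-]
10: R B3 → L1 hit [-]
11: W B0 → L0 miss wb→B2 [D]

DIRTY = [0]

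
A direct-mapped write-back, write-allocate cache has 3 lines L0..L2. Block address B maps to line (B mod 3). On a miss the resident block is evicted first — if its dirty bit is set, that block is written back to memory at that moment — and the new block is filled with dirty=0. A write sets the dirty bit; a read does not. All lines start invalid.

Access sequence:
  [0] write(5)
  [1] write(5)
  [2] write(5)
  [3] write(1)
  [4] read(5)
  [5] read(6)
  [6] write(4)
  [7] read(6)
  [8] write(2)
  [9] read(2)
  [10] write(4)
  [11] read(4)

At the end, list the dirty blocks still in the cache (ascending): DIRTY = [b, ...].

DIRTY = [2, 4]

0: W B5 → L2 miss [D]
1: W B5 → L2 hit [D]
2: W B5 → L2 hit [D]
3: W B1 → L1 miss [D]
4: R B5 → L2 hit [D]
5: R B6 → L0 miss [-]
6: W B4 → L1 miss wb→B1 [D]
7: R B6 → L0 hit [-]
8: W B2 → L2 miss wb→B5 [D]
9: R B2 → L2 hit [D]
10: W B4 → L1 hit [D]
11: R B4 → L1 hit [D]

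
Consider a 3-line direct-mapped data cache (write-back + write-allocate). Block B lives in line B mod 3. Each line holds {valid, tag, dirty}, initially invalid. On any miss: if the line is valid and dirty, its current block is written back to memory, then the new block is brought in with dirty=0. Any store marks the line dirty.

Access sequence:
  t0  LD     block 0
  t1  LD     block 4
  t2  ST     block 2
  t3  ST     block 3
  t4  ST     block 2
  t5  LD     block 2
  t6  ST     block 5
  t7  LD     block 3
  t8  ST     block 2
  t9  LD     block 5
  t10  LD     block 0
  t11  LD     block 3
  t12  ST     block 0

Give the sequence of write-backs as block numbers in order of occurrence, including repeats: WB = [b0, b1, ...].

WB = [2, 5, 2, 3]

0: R B0 -> L0 miss  d=-]
1: R B4 -> L1 miss  d=-]
2: W B2 -> L2 miss  d=D]
3: W B3 -> L0 miss  d=D]
4: W B2 -> L2 hit  d=D]
5: R B2 -> L2 hit  d=D]
6: W B5 -> L2 miss wb->B2  d=D]
7: R B3 -> L0 hit  d=D]
8: W B2 -> L2 miss wb->B5  d=D]
9: R B5 -> L2 miss wb->B2  d=-]
10: R B0 -> L0 miss wb->B3  d=-]
11: R B3 -> L0 miss  d=-]
12: W B0 -> L0 miss  d=D]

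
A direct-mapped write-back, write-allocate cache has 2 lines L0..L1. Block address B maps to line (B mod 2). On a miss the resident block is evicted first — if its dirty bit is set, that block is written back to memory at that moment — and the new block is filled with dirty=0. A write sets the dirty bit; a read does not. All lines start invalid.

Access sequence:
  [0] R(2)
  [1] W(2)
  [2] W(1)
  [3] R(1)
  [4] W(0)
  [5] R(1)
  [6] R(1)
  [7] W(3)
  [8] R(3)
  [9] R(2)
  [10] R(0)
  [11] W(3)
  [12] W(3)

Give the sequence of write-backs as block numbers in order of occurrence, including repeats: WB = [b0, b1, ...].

WB = [2, 1, 0]

0: R B2 -> L0 miss  d=-]
1: W B2 -> L0 hit  d=D]
2: W B1 -> L1 miss  d=D]
3: R B1 -> L1 hit  d=D]
4: W B0 -> L0 miss wb->B2  d=D]
5: R B1 -> L1 hit  d=D]
6: R B1 -> L1 hit  d=D]
7: W B3 -> L1 miss wb->B1  d=D]
8: R B3 -> L1 hit  d=D]
9: R B2 -> L0 miss wb->B0  d=-]
10: R B0 -> L0 miss  d=-]
11: W B3 -> L1 hit  d=D]
12: W B3 -> L1 hit  d=D]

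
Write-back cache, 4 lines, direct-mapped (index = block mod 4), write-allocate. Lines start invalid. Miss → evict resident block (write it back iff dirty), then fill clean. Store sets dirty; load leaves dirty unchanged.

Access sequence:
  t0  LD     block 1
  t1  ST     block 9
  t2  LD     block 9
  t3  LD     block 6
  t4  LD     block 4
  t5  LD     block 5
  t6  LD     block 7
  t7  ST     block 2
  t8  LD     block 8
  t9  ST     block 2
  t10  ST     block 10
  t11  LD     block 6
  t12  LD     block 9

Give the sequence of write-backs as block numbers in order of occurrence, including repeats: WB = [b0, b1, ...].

0: R B1 → L1 miss [-]
1: W B9 → L1 miss [D]
2: R B9 → L1 hit [D]
3: R B6 → L2 miss [-]
4: R B4 → L0 miss [-]
5: R B5 → L1 miss wb→B9 [-]
6: R B7 → L3 miss [-]
7: W B2 → L2 miss [D]
8: R B8 → L0 miss [-]
9: W B2 → L2 hit [D]
10: W B10 → L2 miss wb→B2 [D]
11: R B6 → L2 miss wb→B10 [-]
12: R B9 → L1 miss [-]

WB = [9, 2, 10]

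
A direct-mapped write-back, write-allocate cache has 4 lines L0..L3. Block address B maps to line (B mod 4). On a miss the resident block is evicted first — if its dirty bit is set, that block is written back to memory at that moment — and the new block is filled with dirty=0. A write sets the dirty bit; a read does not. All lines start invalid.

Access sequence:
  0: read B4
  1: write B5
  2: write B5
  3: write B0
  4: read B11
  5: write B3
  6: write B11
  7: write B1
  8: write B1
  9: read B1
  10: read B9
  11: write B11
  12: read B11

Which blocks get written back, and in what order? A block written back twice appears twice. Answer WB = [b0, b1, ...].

WB = [3, 5, 1]

0: R B4 → L0 miss [-]
1: W B5 → L1 miss [D]
2: W B5 → L1 hit [D]
3: W B0 → L0 miss [D]
4: R B11 → L3 miss [-]
5: W B3 → L3 miss [D]
6: W B11 → L3 miss wb→B3 [D]
7: W B1 → L1 miss wb→B5 [D]
8: W B1 → L1 hit [D]
9: R B1 → L1 hit [D]
10: R B9 → L1 miss wb→B1 [-]
11: W B11 → L3 hit [D]
12: R B11 → L3 hit [D]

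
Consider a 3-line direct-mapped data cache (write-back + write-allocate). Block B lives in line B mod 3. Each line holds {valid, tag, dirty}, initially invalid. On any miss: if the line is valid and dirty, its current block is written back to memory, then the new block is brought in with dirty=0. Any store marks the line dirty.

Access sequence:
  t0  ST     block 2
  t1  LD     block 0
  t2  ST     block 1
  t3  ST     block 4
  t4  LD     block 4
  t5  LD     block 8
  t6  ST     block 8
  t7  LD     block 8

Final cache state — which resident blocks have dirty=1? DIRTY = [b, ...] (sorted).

0: W B2 -> L2 miss  d=D]
1: R B0 -> L0 miss  d=-]
2: W B1 -> L1 miss  d=D]
3: W B4 -> L1 miss wb->B1  d=D]
4: R B4 -> L1 hit  d=D]
5: R B8 -> L2 miss wb->B2  d=-]
6: W B8 -> L2 hit  d=D]
7: R B8 -> L2 hit  d=D]

DIRTY = [4, 8]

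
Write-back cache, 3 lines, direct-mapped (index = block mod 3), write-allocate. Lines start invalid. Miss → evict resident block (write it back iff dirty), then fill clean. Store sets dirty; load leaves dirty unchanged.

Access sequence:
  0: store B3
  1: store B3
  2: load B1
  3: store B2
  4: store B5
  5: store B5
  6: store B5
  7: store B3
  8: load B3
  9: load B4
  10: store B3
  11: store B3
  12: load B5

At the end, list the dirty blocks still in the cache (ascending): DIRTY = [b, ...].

  0 | W B3 → L0 miss [D]
  1 | W B3 → L0 hit [D]
  2 | R B1 → L1 miss [-]
  3 | W B2 → L2 miss [D]
  4 | W B5 → L2 miss wb→B2 [D]
  5 | W B5 → L2 hit [D]
  6 | W B5 → L2 hit [D]
  7 | W B3 → L0 hit [D]
  8 | R B3 → L0 hit [D]
  9 | R B4 → L1 miss [-]
  10 | W B3 → L0 hit [D]
  11 | W B3 → L0 hit [D]
  12 | R B5 → L2 hit [D]

DIRTY = [3, 5]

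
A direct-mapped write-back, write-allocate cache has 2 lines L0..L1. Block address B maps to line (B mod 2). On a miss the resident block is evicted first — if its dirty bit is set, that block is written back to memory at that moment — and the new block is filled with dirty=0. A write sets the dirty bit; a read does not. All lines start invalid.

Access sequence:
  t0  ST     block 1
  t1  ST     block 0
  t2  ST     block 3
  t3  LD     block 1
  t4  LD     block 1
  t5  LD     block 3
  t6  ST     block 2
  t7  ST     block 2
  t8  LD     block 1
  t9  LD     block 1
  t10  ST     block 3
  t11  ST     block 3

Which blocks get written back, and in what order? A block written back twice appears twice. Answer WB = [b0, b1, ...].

0: W B1 -> L1 miss  d=D]
1: W B0 -> L0 miss  d=D]
2: W B3 -> L1 miss wb->B1  d=D]
3: R B1 -> L1 miss wb->B3  d=-]
4: R B1 -> L1 hit  d=-]
5: R B3 -> L1 miss  d=-]
6: W B2 -> L0 miss wb->B0  d=D]
7: W B2 -> L0 hit  d=D]
8: R B1 -> L1 miss  d=-]
9: R B1 -> L1 hit  d=-]
10: W B3 -> L1 miss  d=D]
11: W B3 -> L1 hit  d=D]

WB = [1, 3, 0]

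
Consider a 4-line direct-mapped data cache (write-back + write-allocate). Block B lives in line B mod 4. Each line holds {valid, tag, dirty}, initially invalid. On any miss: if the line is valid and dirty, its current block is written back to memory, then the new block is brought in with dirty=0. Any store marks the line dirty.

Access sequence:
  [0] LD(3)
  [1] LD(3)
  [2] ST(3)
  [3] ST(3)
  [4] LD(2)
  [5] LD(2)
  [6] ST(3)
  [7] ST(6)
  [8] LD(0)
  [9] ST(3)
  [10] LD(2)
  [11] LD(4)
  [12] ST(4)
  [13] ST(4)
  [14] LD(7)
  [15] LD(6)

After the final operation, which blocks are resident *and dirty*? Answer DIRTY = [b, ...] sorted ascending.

DIRTY = [4]

0: R B3 -> L3 miss  d=-]
1: R B3 -> L3 hit  d=-]
2: W B3 -> L3 hit  d=D]
3: W B3 -> L3 hit  d=D]
4: R B2 -> L2 miss  d=-]
5: R B2 -> L2 hit  d=-]
6: W B3 -> L3 hit  d=D]
7: W B6 -> L2 miss  d=D]
8: R B0 -> L0 miss  d=-]
9: W B3 -> L3 hit  d=D]
10: R B2 -> L2 miss wb->B6  d=-]
11: R B4 -> L0 miss  d=-]
12: W B4 -> L0 hit  d=D]
13: W B4 -> L0 hit  d=D]
14: R B7 -> L3 miss wb->B3  d=-]
15: R B6 -> L2 miss  d=-]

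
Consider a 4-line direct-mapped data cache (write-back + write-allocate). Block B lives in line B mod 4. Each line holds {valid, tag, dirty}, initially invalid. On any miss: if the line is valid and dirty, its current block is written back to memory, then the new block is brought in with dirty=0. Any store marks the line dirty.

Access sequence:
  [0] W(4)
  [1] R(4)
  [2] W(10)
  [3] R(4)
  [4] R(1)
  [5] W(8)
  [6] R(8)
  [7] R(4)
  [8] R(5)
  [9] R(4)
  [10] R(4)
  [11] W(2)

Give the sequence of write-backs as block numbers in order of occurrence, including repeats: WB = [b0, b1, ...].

0: W B4 → L0 miss [D]
1: R B4 → L0 hit [D]
2: W B10 → L2 miss [D]
3: R B4 → L0 hit [D]
4: R B1 → L1 miss [-]
5: W B8 → L0 miss wb→B4 [D]
6: R B8 → L0 hit [D]
7: R B4 → L0 miss wb→B8 [-]
8: R B5 → L1 miss [-]
9: R B4 → L0 hit [-]
10: R B4 → L0 hit [-]
11: W B2 → L2 miss wb→B10 [D]

WB = [4, 8, 10]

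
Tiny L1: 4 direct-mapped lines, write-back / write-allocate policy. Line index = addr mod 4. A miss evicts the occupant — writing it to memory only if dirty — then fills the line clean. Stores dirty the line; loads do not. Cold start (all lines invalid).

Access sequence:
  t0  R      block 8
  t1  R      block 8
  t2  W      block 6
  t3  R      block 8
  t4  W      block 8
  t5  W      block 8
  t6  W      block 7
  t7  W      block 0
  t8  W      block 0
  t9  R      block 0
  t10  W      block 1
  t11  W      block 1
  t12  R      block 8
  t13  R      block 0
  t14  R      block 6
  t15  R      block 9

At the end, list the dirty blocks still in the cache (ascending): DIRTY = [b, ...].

DIRTY = [6, 7]

0: R B8 → L0 miss [-]
1: R B8 → L0 hit [-]
2: W B6 → L2 miss [D]
3: R B8 → L0 hit [-]
4: W B8 → L0 hit [D]
5: W B8 → L0 hit [D]
6: W B7 → L3 miss [D]
7: W B0 → L0 miss wb→B8 [D]
8: W B0 → L0 hit [D]
9: R B0 → L0 hit [D]
10: W B1 → L1 miss [D]
11: W B1 → L1 hit [D]
12: R B8 → L0 miss wb→B0 [-]
13: R B0 → L0 miss [-]
14: R B6 → L2 hit [D]
15: R B9 → L1 miss wb→B1 [-]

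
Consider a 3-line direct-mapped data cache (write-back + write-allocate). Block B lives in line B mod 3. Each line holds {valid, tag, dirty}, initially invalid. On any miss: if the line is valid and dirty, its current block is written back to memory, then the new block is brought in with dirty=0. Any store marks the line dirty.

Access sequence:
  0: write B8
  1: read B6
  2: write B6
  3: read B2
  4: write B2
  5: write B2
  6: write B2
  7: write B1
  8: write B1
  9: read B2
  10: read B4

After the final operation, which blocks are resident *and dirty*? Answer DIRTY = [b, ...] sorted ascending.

DIRTY = [2, 6]

  0 | W B8 → L2 miss [D]
  1 | R B6 → L0 miss [-]
  2 | W B6 → L0 hit [D]
  3 | R B2 → L2 miss wb→B8 [-]
  4 | W B2 → L2 hit [D]
  5 | W B2 → L2 hit [D]
  6 | W B2 → L2 hit [D]
  7 | W B1 → L1 miss [D]
  8 | W B1 → L1 hit [D]
  9 | R B2 → L2 hit [D]
  10 | R B4 → L1 miss wb→B1 [-]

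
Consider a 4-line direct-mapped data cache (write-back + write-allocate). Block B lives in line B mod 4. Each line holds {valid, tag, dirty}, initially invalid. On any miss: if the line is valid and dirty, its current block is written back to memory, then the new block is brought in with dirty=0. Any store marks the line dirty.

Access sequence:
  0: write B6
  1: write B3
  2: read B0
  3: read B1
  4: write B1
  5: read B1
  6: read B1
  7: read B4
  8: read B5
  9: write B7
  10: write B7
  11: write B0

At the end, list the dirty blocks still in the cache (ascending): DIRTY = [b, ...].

  0 | W B6 → L2 miss [D]
  1 | W B3 → L3 miss [D]
  2 | R B0 → L0 miss [-]
  3 | R B1 → L1 miss [-]
  4 | W B1 → L1 hit [D]
  5 | R B1 → L1 hit [D]
  6 | R B1 → L1 hit [D]
  7 | R B4 → L0 miss [-]
  8 | R B5 → L1 miss wb→B1 [-]
  9 | W B7 → L3 miss wb→B3 [D]
  10 | W B7 → L3 hit [D]
  11 | W B0 → L0 miss [D]

DIRTY = [0, 6, 7]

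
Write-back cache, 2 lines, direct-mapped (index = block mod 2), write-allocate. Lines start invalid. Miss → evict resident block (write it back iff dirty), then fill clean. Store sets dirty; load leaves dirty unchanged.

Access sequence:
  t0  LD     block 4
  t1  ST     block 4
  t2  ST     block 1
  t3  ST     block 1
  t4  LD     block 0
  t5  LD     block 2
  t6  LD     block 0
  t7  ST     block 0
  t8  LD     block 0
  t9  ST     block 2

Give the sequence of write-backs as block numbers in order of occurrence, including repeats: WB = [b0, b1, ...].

WB = [4, 0]

  0 | R B4 → L0 miss [-]
  1 | W B4 → L0 hit [D]
  2 | W B1 → L1 miss [D]
  3 | W B1 → L1 hit [D]
  4 | R B0 → L0 miss wb→B4 [-]
  5 | R B2 → L0 miss [-]
  6 | R B0 → L0 miss [-]
  7 | W B0 → L0 hit [D]
  8 | R B0 → L0 hit [D]
  9 | W B2 → L0 miss wb→B0 [D]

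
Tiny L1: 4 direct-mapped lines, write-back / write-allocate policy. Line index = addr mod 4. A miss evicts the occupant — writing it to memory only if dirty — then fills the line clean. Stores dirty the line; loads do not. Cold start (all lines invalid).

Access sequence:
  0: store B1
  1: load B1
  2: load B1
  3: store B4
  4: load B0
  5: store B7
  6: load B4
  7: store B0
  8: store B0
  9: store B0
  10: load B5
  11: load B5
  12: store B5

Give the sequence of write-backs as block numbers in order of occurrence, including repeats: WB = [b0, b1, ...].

WB = [4, 1]

0: W B1 -> L1 miss  d=D]
1: R B1 -> L1 hit  d=D]
2: R B1 -> L1 hit  d=D]
3: W B4 -> L0 miss  d=D]
4: R B0 -> L0 miss wb->B4  d=-]
5: W B7 -> L3 miss  d=D]
6: R B4 -> L0 miss  d=-]
7: W B0 -> L0 miss  d=D]
8: W B0 -> L0 hit  d=D]
9: W B0 -> L0 hit  d=D]
10: R B5 -> L1 miss wb->B1  d=-]
11: R B5 -> L1 hit  d=-]
12: W B5 -> L1 hit  d=D]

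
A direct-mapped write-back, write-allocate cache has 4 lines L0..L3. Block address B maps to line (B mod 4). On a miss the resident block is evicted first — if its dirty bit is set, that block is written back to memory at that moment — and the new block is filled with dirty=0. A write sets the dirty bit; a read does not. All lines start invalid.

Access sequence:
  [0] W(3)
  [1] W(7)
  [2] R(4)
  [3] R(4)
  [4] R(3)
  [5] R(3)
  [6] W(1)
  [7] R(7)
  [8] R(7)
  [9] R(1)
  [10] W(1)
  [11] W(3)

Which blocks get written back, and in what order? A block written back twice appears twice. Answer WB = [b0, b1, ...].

0: W B3 -> L3 miss  d=D]
1: W B7 -> L3 miss wb->B3  d=D]
2: R B4 -> L0 miss  d=-]
3: R B4 -> L0 hit  d=-]
4: R B3 -> L3 miss wb->B7  d=-]
5: R B3 -> L3 hit  d=-]
6: W B1 -> L1 miss  d=D]
7: R B7 -> L3 miss  d=-]
8: R B7 -> L3 hit  d=-]
9: R B1 -> L1 hit  d=D]
10: W B1 -> L1 hit  d=D]
11: W B3 -> L3 miss  d=D]

WB = [3, 7]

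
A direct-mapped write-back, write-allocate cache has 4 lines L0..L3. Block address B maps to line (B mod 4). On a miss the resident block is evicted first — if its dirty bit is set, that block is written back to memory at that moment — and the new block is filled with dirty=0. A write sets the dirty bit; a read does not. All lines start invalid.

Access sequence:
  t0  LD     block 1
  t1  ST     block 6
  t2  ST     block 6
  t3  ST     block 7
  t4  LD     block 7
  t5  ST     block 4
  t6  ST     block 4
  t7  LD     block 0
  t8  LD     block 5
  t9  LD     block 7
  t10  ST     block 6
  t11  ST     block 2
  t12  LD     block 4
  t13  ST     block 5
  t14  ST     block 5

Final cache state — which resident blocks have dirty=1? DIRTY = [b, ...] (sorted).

DIRTY = [2, 5, 7]

  0 | R B1 → L1 miss [-]
  1 | W B6 → L2 miss [D]
  2 | W B6 → L2 hit [D]
  3 | W B7 → L3 miss [D]
  4 | R B7 → L3 hit [D]
  5 | W B4 → L0 miss [D]
  6 | W B4 → L0 hit [D]
  7 | R B0 → L0 miss wb→B4 [-]
  8 | R B5 → L1 miss [-]
  9 | R B7 → L3 hit [D]
  10 | W B6 → L2 hit [D]
  11 | W B2 → L2 miss wb→B6 [D]
  12 | R B4 → L0 miss [-]
  13 | W B5 → L1 hit [D]
  14 | W B5 → L1 hit [D]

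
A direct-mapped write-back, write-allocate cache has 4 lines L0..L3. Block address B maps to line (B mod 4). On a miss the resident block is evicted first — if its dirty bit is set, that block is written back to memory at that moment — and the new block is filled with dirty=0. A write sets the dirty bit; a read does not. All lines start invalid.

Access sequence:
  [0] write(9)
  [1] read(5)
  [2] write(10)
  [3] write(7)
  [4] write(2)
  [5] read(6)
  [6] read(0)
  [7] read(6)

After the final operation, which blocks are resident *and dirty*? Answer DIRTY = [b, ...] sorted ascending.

DIRTY = [7]

  0 | W B9 → L1 miss [D]
  1 | R B5 → L1 miss wb→B9 [-]
  2 | W B10 → L2 miss [D]
  3 | W B7 → L3 miss [D]
  4 | W B2 → L2 miss wb→B10 [D]
  5 | R B6 → L2 miss wb→B2 [-]
  6 | R B0 → L0 miss [-]
  7 | R B6 → L2 hit [-]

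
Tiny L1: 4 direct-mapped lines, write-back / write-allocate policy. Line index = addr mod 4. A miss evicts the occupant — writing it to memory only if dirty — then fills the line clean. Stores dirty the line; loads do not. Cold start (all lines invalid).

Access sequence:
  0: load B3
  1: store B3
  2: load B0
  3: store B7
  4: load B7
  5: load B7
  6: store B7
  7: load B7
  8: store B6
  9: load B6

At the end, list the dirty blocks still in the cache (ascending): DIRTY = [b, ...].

DIRTY = [6, 7]

0: R B3 -> L3 miss  d=-]
1: W B3 -> L3 hit  d=D]
2: R B0 -> L0 miss  d=-]
3: W B7 -> L3 miss wb->B3  d=D]
4: R B7 -> L3 hit  d=D]
5: R B7 -> L3 hit  d=D]
6: W B7 -> L3 hit  d=D]
7: R B7 -> L3 hit  d=D]
8: W B6 -> L2 miss  d=D]
9: R B6 -> L2 hit  d=D]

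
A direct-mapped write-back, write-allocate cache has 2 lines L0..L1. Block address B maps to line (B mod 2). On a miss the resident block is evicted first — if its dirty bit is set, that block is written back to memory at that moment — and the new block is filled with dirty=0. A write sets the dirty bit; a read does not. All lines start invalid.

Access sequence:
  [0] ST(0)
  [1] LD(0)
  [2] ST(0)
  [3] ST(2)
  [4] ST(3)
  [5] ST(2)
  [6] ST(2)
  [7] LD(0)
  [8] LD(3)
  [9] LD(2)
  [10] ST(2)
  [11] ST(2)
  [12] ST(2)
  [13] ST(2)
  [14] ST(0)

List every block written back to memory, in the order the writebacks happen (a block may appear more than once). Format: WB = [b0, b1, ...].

0: W B0 → L0 miss [D]
1: R B0 → L0 hit [D]
2: W B0 → L0 hit [D]
3: W B2 → L0 miss wb→B0 [D]
4: W B3 → L1 miss [D]
5: W B2 → L0 hit [D]
6: W B2 → L0 hit [D]
7: R B0 → L0 miss wb→B2 [-]
8: R B3 → L1 hit [D]
9: R B2 → L0 miss [-]
10: W B2 → L0 hit [D]
11: W B2 → L0 hit [D]
12: W B2 → L0 hit [D]
13: W B2 → L0 hit [D]
14: W B0 → L0 miss wb→B2 [D]

WB = [0, 2, 2]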